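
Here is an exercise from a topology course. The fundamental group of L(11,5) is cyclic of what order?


pi_1(L(p,q)) = Z/pZ for any q coprime to p.
|pi_1(L(11,5))| = 11

11


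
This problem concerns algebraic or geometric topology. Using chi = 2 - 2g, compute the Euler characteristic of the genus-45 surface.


For a closed orientable surface of genus g: chi = 2 - 2g.
Here g = 45.
chi = 2 - 2*45 = 2 - 90 = -88

-88


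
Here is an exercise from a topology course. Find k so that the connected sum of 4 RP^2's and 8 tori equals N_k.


Since a >= 1, the sum is non-orientable; each T^2 can be replaced by RP^2 # RP^2 (since T^2#RP^2 = 3RP^2).
Total crosscaps k = 4 + 2*8 = 20.
Check via chi: chi = 4*1 + 8*0 - (4+8-1)*2 = -18 = 2 - k = -18. Consistent.

20


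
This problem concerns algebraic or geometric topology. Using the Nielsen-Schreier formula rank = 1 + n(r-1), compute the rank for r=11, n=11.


Nielsen-Schreier: an index-n subgroup of F_r is free of rank 1 + n(r-1).
Equivalently: chi(cover) = n*chi(base); chi(vee_r S^1) = 1 - 11 = -10.
chi(E) = 11*(-10) = -110; rank = 1 - chi(E) = 1 - (-110) = 111.
rank = 1 + 11*(11-1) = 1 + 110 = 111

111


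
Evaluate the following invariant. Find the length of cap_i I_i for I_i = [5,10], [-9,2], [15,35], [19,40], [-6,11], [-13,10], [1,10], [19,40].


Intersection = [max(a_i), min(b_i)] = [19, 2].
Since 19 > 2, the intersection is empty.
Length = 0

0


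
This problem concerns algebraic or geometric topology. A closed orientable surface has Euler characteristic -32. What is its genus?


chi = 2 - 2g for closed orientable surfaces.
-32 = 2 - 2g
2g = 2 - (-32) = 34
g = 17

17


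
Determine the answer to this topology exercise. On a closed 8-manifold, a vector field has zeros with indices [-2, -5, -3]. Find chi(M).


Poincare-Hopf: chi(M) = sum of indices of zeros.
chi = (-2) + (-5) + (-3) = -10

-10


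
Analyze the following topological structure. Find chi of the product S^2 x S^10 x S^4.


chi is multiplicative: chi(X x Y) = chi(X) chi(Y).
Each even-dim sphere has chi = 2. There are 3 factors.
chi = 2^3 = 8

8


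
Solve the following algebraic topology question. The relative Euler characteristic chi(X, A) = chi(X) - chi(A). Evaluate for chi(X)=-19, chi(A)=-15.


Relative Euler characteristic: chi(X, A) = chi(X) - chi(A).
= -19 - (-15) = -4

-4


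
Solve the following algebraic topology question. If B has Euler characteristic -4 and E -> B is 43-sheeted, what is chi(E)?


For a finite covering: chi(E) = (number of sheets) * chi(B).
chi(E) = 43 * (-4) = -172

-172


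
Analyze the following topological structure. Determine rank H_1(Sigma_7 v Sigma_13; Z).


For a wedge: H_1(A v B) = H_1(A) + H_1(B).
b_1(Sigma_7) = 14, b_1(Sigma_13) = 26.
b_1 = 14 + 26 = 40

40


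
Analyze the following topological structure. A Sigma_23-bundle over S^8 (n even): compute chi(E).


chi(S^8) = 2 (n even), chi(Sigma_23) = 2 - 2*23 = -44.
chi(E) = 2 * (-44) = -88

-88


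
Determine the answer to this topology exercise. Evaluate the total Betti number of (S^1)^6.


b_k(T^6) = C(6,k), so the sum over k is sum_k C(6,k) = 2^6.
Total = 2^6 = 64

64


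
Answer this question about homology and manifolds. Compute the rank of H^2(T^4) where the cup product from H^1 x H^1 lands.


Cup product: H^p x H^q -> H^{p+q}; here p+q = 1+1 = 2.
rank H^k(T^n) = C(n,k).
C(4,2) = 6

6


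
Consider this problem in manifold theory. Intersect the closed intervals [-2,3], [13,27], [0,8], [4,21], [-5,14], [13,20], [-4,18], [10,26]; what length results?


Intersection = [max(a_i), min(b_i)] = [13, 3].
Since 13 > 3, the intersection is empty.
Length = 0

0


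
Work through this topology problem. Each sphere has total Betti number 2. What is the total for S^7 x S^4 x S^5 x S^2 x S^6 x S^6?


Total Betti number is multiplicative under products.
Each S^d (d>=1) has total Betti number 2.
There are 6 sphere factors.
Total = 2^6 = 64

64


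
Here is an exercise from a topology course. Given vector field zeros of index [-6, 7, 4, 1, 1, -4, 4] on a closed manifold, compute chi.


Poincare-Hopf: chi(M) = sum of indices of zeros.
chi = (-6) + (7) + (4) + (1) + (1) + (-4) + (4) = 7

7


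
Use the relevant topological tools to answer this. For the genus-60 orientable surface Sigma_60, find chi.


For a closed orientable surface of genus g: chi = 2 - 2g.
Here g = 60.
chi = 2 - 2*60 = 2 - 120 = -118

-118


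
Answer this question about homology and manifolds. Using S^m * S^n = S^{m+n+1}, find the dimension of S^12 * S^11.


Join of spheres: S^m * S^n = S^{m+n+1}.
dim = 12 + 11 + 1 = 24

24


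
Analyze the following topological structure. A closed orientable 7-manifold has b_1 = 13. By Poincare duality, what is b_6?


Poincare duality for closed orientable n-manifolds: b_k = b_{n-k}.
Here n = 7, so b_6 = b_1 = 13

13


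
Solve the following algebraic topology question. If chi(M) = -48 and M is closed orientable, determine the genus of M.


chi = 2 - 2g for closed orientable surfaces.
-48 = 2 - 2g
2g = 2 - (-48) = 50
g = 25

25


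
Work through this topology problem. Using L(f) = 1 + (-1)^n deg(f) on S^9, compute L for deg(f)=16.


On S^9: L(f) = tr(f_0*) + (-1)^9 tr(f_9*) = 1 + (-1)^9 * deg(f).
L(f) = 1 + (-1)^9 * 16 = 1 + -16 = -15

-15


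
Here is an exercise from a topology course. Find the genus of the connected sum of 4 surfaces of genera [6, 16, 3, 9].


Genus is additive under connected sum of orientable surfaces.
g = 6 + 16 + 3 + 9 = 34

34


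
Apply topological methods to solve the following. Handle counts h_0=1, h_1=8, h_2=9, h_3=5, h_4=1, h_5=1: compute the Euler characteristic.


Handles of index k contribute (-1)^k to chi (same as CW cells).
chi = (1) + (-8) + (9) + (-5) + (1) + (-1) = -3

-3


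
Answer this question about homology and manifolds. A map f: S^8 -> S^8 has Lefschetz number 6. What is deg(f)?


L(f) = 1 + (-1)^8 deg(f) on S^8.
6 = 1 + (-1)^8 * deg(f)
(-1)^8 * deg(f) = 5
deg(f) = 5

5


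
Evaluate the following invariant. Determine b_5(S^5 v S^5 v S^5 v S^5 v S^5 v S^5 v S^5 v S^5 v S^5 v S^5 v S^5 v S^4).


For a wedge of spheres, H_k (k>0) is free on one generator per sphere of dimension k.
Spheres of dimension 5: count = 11.
b_5 = 11

11


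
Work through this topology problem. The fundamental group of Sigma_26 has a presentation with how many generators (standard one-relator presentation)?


Standard presentation: pi_1(Sigma_g) = <a_1,b_1,...,a_g,b_g | [a_1,b_1]...[a_g,b_g] = 1>.
Number of generators = 2g = 2*26 = 52

52


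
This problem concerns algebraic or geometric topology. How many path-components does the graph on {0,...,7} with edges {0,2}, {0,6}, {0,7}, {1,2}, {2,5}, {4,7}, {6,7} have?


Run DFS/union-find over 8 vertices.
V = 8, E = 7.
Number of components = 2

2


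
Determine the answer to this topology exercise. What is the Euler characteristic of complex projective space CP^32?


CP^32 has one cell in each even dimension 0, 2, ..., 2*32 (32+1 cells total).
All cells are even-dimensional, so chi = number of cells.
chi = 32 + 1 = 33

33


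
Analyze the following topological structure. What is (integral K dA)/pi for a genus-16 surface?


Gauss-Bonnet: integral K dA = 2*pi*chi(M).
chi(Sigma_16) = 2 - 2*16 = -30.
(integral K dA)/pi = 2*chi = 2*(-30) = -60

-60


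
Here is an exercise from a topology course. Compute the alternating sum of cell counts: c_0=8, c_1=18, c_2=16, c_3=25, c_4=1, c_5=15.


chi = sum_k (-1)^k c_k.
= (-1)^0*8 + (-1)^1*18 + (-1)^2*16 + (-1)^3*25 + (-1)^4*1 + (-1)^5*15
= (8) + (-18) + (16) + (-25) + (1) + (-15)
= -33

-33


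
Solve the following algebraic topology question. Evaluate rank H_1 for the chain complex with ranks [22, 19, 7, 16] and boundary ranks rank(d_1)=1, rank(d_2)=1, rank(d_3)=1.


rank H_k = rank(ker d_k) - rank(im d_{k+1}).
rank(ker d_1) = rank(C_1) - rank(d_1) = 19 - 1 = 18.
rank(im d_{1+1}) = 1.
rank H_1 = 18 - 1 = 17

17


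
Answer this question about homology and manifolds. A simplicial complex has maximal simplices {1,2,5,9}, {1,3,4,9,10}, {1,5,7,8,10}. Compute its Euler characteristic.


Enumerate all faces; f-vector: f_0=9, f_1=23, f_2=24, f_3=11, f_4=2.
chi = sum (-1)^k f_k = 1

1


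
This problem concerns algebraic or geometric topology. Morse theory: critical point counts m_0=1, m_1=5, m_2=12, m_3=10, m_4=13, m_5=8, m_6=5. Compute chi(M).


Morse theory: chi(M) = sum_k (-1)^k m_k where m_k = #(index-k critical points).
= (1) + (-5) + (12) + (-10) + (13) + (-8) + (5) = 8

8


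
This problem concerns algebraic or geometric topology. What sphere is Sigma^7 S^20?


Each suspension raises dimension by 1: Sigma S^n = S^{n+1}.
Sigma^7 S^20 = S^{20+7} = S^27

27


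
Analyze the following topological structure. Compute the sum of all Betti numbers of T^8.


b_k(T^8) = C(8,k), so the sum over k is sum_k C(8,k) = 2^8.
Total = 2^8 = 256

256


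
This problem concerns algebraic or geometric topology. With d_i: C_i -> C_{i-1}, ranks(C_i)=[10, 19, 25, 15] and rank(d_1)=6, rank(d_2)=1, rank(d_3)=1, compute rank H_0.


rank H_k = rank(ker d_k) - rank(im d_{k+1}).
rank(ker d_0) = rank(C_0) - rank(d_0) = 10 - 0 = 10.
rank(im d_{0+1}) = 6.
rank H_0 = 10 - 6 = 4

4


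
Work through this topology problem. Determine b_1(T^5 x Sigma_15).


pi_1(A x B) = pi_1(A) x pi_1(B); rank of abelianization = b_1.
b_1(T^5) = 5, b_1(Sigma_15) = 2*15 = 30.
b_1(product) = 5 + 30 = 35

35


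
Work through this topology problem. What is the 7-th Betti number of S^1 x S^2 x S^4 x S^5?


Each S^d has Poincare polynomial 1 + t^d.
The product S^1 x S^2 x S^4 x S^5 has Poincare polynomial prod(1+t^d_i).
Expanding: b_0=1, b_1=1, b_2=1, b_3=1, b_4=1, b_5=2, b_6=2, b_7=2, b_8=1, b_9=1, b_10=1, b_11=1, b_12=1.
b_7 = 2

2


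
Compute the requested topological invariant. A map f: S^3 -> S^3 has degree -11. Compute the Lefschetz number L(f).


On S^3: L(f) = tr(f_0*) + (-1)^3 tr(f_3*) = 1 + (-1)^3 * deg(f).
L(f) = 1 + (-1)^3 * -11 = 1 + 11 = 12

12


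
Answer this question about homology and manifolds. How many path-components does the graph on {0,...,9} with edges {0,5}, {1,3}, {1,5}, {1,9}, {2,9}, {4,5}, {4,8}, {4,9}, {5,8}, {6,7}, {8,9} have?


Run DFS/union-find over 10 vertices.
V = 10, E = 11.
Number of components = 2

2


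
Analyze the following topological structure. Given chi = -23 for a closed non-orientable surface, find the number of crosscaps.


chi = 2 - k for closed non-orientable surfaces with k crosscaps.
-23 = 2 - k
k = 2 - (-23) = 25

25


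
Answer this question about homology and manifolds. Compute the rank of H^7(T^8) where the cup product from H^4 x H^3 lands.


Cup product: H^p x H^q -> H^{p+q}; here p+q = 4+3 = 7.
rank H^k(T^n) = C(n,k).
C(8,7) = 8

8


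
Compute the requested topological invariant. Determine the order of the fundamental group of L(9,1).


pi_1(L(p,q)) = Z/pZ for any q coprime to p.
|pi_1(L(9,1))| = 9

9


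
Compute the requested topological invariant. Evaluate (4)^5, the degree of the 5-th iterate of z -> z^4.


deg(f) = 4. Degree is multiplicative: deg(f^5) = (deg f)^5.
deg(f^5) = (4)^5 = 1024

1024


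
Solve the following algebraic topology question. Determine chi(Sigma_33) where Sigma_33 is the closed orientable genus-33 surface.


For a closed orientable surface of genus g: chi = 2 - 2g.
Here g = 33.
chi = 2 - 2*33 = 2 - 66 = -64

-64


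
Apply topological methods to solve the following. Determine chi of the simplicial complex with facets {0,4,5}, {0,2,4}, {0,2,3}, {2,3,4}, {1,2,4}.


Enumerate all faces; f-vector: f_0=6, f_1=10, f_2=5.
chi = sum (-1)^k f_k = 1

1


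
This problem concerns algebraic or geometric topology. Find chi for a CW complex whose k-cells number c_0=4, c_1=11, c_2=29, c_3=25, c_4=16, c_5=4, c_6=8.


chi = sum_k (-1)^k c_k.
= (-1)^0*4 + (-1)^1*11 + (-1)^2*29 + (-1)^3*25 + (-1)^4*16 + (-1)^5*4 + (-1)^6*8
= (4) + (-11) + (29) + (-25) + (16) + (-4) + (8)
= 17

17


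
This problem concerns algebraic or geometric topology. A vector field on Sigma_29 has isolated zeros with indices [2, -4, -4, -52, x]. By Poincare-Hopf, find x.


Poincare-Hopf: sum of indices = chi(M).
chi(Sigma_29) = 2 - 2*29 = -56.
Sum of known indices = -58.
x = chi - (sum known) = -56 - (-58) = 2

2


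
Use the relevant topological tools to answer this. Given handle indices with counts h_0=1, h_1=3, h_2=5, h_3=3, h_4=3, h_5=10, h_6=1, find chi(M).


Handles of index k contribute (-1)^k to chi (same as CW cells).
chi = (1) + (-3) + (5) + (-3) + (3) + (-10) + (1) = -6

-6


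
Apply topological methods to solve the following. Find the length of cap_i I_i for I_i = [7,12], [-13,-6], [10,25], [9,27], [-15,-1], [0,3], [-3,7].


Intersection = [max(a_i), min(b_i)] = [10, -6].
Since 10 > -6, the intersection is empty.
Length = 0

0


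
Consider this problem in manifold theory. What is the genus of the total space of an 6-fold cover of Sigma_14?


For an n-sheeted cover: chi(E) = n * chi(B).
chi(Sigma_14) = 2 - 2*14 = -26.
chi(E) = 6 * (-26) = -156.
genus(E) = (2 - chi(E))/2 = (2 - (-156))/2 = 158/2 = 79

79


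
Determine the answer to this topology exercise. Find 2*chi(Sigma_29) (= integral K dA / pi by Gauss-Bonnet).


Gauss-Bonnet: integral K dA = 2*pi*chi(M).
chi(Sigma_29) = 2 - 2*29 = -56.
(integral K dA)/pi = 2*chi = 2*(-56) = -112

-112


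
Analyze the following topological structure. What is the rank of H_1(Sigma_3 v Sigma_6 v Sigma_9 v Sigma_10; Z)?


For a wedge X v Y: reduced H_k(X v Y) = H_k(X) + H_k(Y).
Each Sigma_g contributes b_1 = 2g.
b_1 = 6 + 12 + 18 + 20 = 56

56


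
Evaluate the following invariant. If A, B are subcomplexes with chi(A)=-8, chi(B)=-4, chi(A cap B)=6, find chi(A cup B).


chi(A cup B) = chi(A) + chi(B) - chi(A cap B)
= -8 + (-4) - (6)
= -18

-18


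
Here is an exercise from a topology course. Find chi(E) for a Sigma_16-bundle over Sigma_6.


For a fiber bundle F -> E -> B (with CW structure): chi(E) = chi(B) * chi(F).
chi(Sigma_6) = -10, chi(Sigma_16) = -30.
chi(E) = (-10) * (-30) = 300

300


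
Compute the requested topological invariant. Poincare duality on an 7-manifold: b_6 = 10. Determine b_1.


Poincare duality for closed orientable n-manifolds: b_k = b_{n-k}.
Here n = 7, so b_1 = b_6 = 10

10


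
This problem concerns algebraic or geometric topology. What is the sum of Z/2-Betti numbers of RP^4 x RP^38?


dim H^*(RP^n; Z/2) = n+1 (one Z/2 in each degree 0..n).
Total Betti number is multiplicative.
Total = (4+1) * (38+1) = 5 * 39 = 195

195


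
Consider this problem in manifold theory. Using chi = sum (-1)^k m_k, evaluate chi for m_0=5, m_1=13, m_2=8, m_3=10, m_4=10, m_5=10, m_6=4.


Morse theory: chi(M) = sum_k (-1)^k m_k where m_k = #(index-k critical points).
= (5) + (-13) + (8) + (-10) + (10) + (-10) + (4) = -6

-6


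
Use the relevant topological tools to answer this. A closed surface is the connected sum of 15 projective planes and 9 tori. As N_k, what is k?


Since a >= 1, the sum is non-orientable; each T^2 can be replaced by RP^2 # RP^2 (since T^2#RP^2 = 3RP^2).
Total crosscaps k = 15 + 2*9 = 33.
Check via chi: chi = 15*1 + 9*0 - (15+9-1)*2 = -31 = 2 - k = -31. Consistent.

33


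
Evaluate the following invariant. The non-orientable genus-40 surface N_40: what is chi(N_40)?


For a non-orientable closed surface with k crosscaps: chi = 2 - k.
Here k = 40.
chi = 2 - 40 = -38

-38


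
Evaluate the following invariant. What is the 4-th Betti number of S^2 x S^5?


Each S^d has Poincare polynomial 1 + t^d.
The product S^2 x S^5 has Poincare polynomial prod(1+t^d_i).
Expanding: b_0=1, b_2=1, b_5=1, b_7=1.
b_4 = 0

0


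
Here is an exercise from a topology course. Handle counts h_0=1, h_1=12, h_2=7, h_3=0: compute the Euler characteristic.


Handles of index k contribute (-1)^k to chi (same as CW cells).
chi = (1) + (-12) + (7) + (0) = -4

-4


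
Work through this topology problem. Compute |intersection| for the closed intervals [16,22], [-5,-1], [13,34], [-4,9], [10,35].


Intersection = [max(a_i), min(b_i)] = [16, -1].
Since 16 > -1, the intersection is empty.
Length = 0

0


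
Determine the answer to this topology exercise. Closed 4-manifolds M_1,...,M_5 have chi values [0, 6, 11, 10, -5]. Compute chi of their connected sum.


For n-manifolds: chi(A#B) = chi(A) + chi(B) - chi(S^4).
chi(S^4) = 1 + (-1)^4 = 2.
chi(#) = (sum chi_i) - (5-1)*chi(S^4) = 22 - 4*2 = 14

14


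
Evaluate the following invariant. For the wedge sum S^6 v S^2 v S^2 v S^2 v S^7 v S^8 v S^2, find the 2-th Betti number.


For a wedge of spheres, H_k (k>0) is free on one generator per sphere of dimension k.
Spheres of dimension 2: count = 4.
b_2 = 4

4


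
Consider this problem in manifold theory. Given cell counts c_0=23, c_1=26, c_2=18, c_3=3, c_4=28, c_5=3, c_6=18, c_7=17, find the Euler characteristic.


chi = sum_k (-1)^k c_k.
= (-1)^0*23 + (-1)^1*26 + (-1)^2*18 + (-1)^3*3 + (-1)^4*28 + (-1)^5*3 + (-1)^6*18 + (-1)^7*17
= (23) + (-26) + (18) + (-3) + (28) + (-3) + (18) + (-17)
= 38

38


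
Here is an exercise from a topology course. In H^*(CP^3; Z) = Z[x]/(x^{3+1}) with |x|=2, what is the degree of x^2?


|x| = 2 in H^*(CP^n).
|x^2| = 2 * |x| = 2 * 2 = 4

4


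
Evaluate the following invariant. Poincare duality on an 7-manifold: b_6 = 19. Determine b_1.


Poincare duality for closed orientable n-manifolds: b_k = b_{n-k}.
Here n = 7, so b_1 = b_6 = 19

19


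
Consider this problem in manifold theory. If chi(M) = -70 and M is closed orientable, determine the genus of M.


chi = 2 - 2g for closed orientable surfaces.
-70 = 2 - 2g
2g = 2 - (-70) = 72
g = 36

36


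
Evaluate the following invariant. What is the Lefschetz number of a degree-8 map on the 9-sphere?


On S^9: L(f) = tr(f_0*) + (-1)^9 tr(f_9*) = 1 + (-1)^9 * deg(f).
L(f) = 1 + (-1)^9 * 8 = 1 + -8 = -7

-7


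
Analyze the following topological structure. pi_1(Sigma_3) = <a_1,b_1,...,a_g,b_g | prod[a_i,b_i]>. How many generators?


Standard presentation: pi_1(Sigma_g) = <a_1,b_1,...,a_g,b_g | [a_1,b_1]...[a_g,b_g] = 1>.
Number of generators = 2g = 2*3 = 6

6


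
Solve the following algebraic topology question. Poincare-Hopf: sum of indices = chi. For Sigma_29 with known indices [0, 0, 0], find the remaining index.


Poincare-Hopf: sum of indices = chi(M).
chi(Sigma_29) = 2 - 2*29 = -56.
Sum of known indices = 0.
x = chi - (sum known) = -56 - (0) = -56

-56


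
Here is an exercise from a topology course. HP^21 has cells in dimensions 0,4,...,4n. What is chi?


HP^21 has one cell in each dimension 0, 4, ..., 4*21 (21+1 cells, all even-dim).
chi = 21 + 1 = 22

22


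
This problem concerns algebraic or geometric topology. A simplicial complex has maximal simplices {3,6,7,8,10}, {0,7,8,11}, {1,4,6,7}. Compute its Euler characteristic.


Enumerate all faces; f-vector: f_0=9, f_1=20, f_2=18, f_3=7, f_4=1.
chi = sum (-1)^k f_k = 1

1


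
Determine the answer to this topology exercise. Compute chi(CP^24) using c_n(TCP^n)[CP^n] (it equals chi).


For any closed oriented manifold, <e(TM),[M]> = chi(M).
chi(CP^24) = 24+1 = 25

25


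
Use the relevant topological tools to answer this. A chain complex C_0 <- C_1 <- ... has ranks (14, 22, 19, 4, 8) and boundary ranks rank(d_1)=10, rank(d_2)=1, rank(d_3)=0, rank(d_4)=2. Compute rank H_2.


rank H_k = rank(ker d_k) - rank(im d_{k+1}).
rank(ker d_2) = rank(C_2) - rank(d_2) = 19 - 1 = 18.
rank(im d_{2+1}) = 0.
rank H_2 = 18 - 0 = 18

18


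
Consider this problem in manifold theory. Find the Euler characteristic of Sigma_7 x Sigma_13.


chi(Sigma_7) = 2 - 2*7 = -12
chi(Sigma_13) = 2 - 2*13 = -24
chi(product) = (-12) * (-24) = 288

288


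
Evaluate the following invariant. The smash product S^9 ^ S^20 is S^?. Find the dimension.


S^m ^ S^n = S^{m+n}.
k = 9 + 20 = 29

29


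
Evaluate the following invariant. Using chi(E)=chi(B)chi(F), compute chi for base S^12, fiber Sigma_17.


chi(S^12) = 2 (n even), chi(Sigma_17) = 2 - 2*17 = -32.
chi(E) = 2 * (-32) = -64

-64


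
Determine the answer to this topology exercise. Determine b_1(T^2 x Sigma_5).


pi_1(A x B) = pi_1(A) x pi_1(B); rank of abelianization = b_1.
b_1(T^2) = 2, b_1(Sigma_5) = 2*5 = 10.
b_1(product) = 2 + 10 = 12

12


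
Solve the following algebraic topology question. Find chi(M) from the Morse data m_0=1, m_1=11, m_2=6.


Morse theory: chi(M) = sum_k (-1)^k m_k where m_k = #(index-k critical points).
= (1) + (-11) + (6) = -4

-4


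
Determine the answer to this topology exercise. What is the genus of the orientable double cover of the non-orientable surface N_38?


chi(N_38) = 2 - 38 = -36.
Double cover: chi(Sigma_g) = 2 * chi(N_38) = 2*(-36) = -72.
2 - 2g = -72, so g = (2 - (-72))/2 = 74/2 = 37

37


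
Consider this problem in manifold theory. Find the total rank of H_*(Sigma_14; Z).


For Sigma_14: b_0 = 1, b_1 = 2g = 28, b_2 = 1.
Total = 1 + 28 + 1 = 30

30


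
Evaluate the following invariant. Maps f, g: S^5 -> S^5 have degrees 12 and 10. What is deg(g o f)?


Degree is multiplicative under composition: deg(g o f) = deg(g) * deg(f).
= 10 * 12 = 120

120


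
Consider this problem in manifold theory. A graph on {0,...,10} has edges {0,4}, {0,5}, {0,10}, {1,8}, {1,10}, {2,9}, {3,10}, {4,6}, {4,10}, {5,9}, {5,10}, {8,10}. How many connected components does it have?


Run DFS/union-find over 11 vertices.
V = 11, E = 12.
Number of components = 2

2


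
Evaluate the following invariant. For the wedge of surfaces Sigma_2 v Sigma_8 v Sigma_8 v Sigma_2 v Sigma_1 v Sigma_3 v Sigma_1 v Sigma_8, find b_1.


For a wedge X v Y: reduced H_k(X v Y) = H_k(X) + H_k(Y).
Each Sigma_g contributes b_1 = 2g.
b_1 = 4 + 16 + 16 + 4 + 2 + 6 + 2 + 16 = 66

66


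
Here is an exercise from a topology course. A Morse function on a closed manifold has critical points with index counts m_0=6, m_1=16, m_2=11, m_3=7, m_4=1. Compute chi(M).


Morse theory: chi(M) = sum_k (-1)^k m_k where m_k = #(index-k critical points).
= (6) + (-16) + (11) + (-7) + (1) = -5

-5


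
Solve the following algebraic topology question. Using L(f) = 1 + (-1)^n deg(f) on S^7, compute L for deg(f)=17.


On S^7: L(f) = tr(f_0*) + (-1)^7 tr(f_7*) = 1 + (-1)^7 * deg(f).
L(f) = 1 + (-1)^7 * 17 = 1 + -17 = -16

-16


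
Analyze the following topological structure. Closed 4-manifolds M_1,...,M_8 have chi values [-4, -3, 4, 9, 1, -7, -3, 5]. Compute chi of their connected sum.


For n-manifolds: chi(A#B) = chi(A) + chi(B) - chi(S^4).
chi(S^4) = 1 + (-1)^4 = 2.
chi(#) = (sum chi_i) - (8-1)*chi(S^4) = 2 - 7*2 = -12

-12


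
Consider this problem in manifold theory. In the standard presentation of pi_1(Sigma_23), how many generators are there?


Standard presentation: pi_1(Sigma_g) = <a_1,b_1,...,a_g,b_g | [a_1,b_1]...[a_g,b_g] = 1>.
Number of generators = 2g = 2*23 = 46

46


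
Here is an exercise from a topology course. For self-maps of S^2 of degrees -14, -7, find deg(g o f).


Degree is multiplicative under composition: deg(g o f) = deg(g) * deg(f).
= -7 * -14 = 98

98


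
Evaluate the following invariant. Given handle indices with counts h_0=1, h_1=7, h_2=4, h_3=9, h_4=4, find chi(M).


Handles of index k contribute (-1)^k to chi (same as CW cells).
chi = (1) + (-7) + (4) + (-9) + (4) = -7

-7


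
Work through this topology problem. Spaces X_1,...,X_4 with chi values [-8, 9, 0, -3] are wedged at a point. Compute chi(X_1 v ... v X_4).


chi(A v B) = chi(A) + chi(B) - 1 (one point identified).
For 4 spaces: chi = (sum chi_i) - (4 - 1).
sum = -2; chi = -2 - 3 = -5

-5


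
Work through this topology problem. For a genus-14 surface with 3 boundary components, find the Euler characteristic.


For a compact orientable surface with genus g and b boundary components: chi = 2 - 2g - b.
chi = 2 - 2*14 - 3 = 2 - 28 - 3 = -29

-29


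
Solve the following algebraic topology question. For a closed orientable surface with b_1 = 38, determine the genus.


For a closed orientable surface: b_1 = 2g.
38 = 2g
g = 38 / 2 = 19

19


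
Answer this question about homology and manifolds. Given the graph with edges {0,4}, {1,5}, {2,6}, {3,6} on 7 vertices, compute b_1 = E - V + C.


b_1 = E - V + (number of components).
E = 4, V = 7, components = 3.
b_1 = 4 - 7 + 3 = 0

0


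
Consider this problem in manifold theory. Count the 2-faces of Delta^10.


Delta^10 has 10+1 vertices. A 2-face is a choice of 2+1 vertices.
f_2 = C(10+1, 2+1) = C(11,3) = 165

165


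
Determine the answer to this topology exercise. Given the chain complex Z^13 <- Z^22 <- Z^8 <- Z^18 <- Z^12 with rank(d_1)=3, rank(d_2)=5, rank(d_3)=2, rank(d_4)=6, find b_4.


rank H_k = rank(ker d_k) - rank(im d_{k+1}).
rank(ker d_4) = rank(C_4) - rank(d_4) = 12 - 6 = 6.
rank(im d_{4+1}) = 0.
rank H_4 = 6 - 0 = 6

6


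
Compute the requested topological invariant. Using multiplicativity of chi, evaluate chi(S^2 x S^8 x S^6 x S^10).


chi is multiplicative: chi(X x Y) = chi(X) chi(Y).
Each even-dim sphere has chi = 2. There are 4 factors.
chi = 2^4 = 16

16


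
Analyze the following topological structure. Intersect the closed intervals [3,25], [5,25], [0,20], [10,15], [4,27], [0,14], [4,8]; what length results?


Intersection = [max(a_i), min(b_i)] = [10, 8].
Since 10 > 8, the intersection is empty.
Length = 0

0


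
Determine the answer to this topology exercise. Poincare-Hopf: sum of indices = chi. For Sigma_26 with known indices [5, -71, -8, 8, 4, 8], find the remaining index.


Poincare-Hopf: sum of indices = chi(M).
chi(Sigma_26) = 2 - 2*26 = -50.
Sum of known indices = -54.
x = chi - (sum known) = -50 - (-54) = 4

4


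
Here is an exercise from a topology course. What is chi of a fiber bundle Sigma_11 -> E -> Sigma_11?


For a fiber bundle F -> E -> B (with CW structure): chi(E) = chi(B) * chi(F).
chi(Sigma_11) = -20, chi(Sigma_11) = -20.
chi(E) = (-20) * (-20) = 400

400


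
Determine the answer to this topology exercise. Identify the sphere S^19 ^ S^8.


S^m ^ S^n = S^{m+n}.
k = 19 + 8 = 27

27


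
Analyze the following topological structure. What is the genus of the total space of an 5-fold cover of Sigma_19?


For an n-sheeted cover: chi(E) = n * chi(B).
chi(Sigma_19) = 2 - 2*19 = -36.
chi(E) = 5 * (-36) = -180.
genus(E) = (2 - chi(E))/2 = (2 - (-180))/2 = 182/2 = 91

91


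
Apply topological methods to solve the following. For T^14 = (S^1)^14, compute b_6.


By the Kunneth formula, b_k(T^n) = C(n,k).
b_6(T^14) = C(14,6).
C(14,6) = 14!/(6!*8!) = 3003

3003


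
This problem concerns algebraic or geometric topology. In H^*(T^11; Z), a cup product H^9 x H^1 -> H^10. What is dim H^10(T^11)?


Cup product: H^p x H^q -> H^{p+q}; here p+q = 9+1 = 10.
rank H^k(T^n) = C(n,k).
C(11,10) = 11

11


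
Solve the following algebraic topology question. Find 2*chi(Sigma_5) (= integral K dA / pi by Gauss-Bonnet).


Gauss-Bonnet: integral K dA = 2*pi*chi(M).
chi(Sigma_5) = 2 - 2*5 = -8.
(integral K dA)/pi = 2*chi = 2*(-8) = -16

-16


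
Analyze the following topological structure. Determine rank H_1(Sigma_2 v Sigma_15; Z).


For a wedge: H_1(A v B) = H_1(A) + H_1(B).
b_1(Sigma_2) = 4, b_1(Sigma_15) = 30.
b_1 = 4 + 30 = 34

34


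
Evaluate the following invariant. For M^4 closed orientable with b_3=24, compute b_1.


Poincare duality for closed orientable n-manifolds: b_k = b_{n-k}.
Here n = 4, so b_1 = b_3 = 24

24


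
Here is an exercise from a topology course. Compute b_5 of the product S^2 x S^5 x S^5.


Each S^d has Poincare polynomial 1 + t^d.
The product S^2 x S^5 x S^5 has Poincare polynomial prod(1+t^d_i).
Expanding: b_0=1, b_2=1, b_5=2, b_7=2, b_10=1, b_12=1.
b_5 = 2

2


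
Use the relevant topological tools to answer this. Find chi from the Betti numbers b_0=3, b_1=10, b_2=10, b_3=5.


chi = sum_k (-1)^k b_k.
= (3) + (-10) + (10) + (-5)
= -2

-2


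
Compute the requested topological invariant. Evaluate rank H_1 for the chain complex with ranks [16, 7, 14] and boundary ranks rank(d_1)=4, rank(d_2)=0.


rank H_k = rank(ker d_k) - rank(im d_{k+1}).
rank(ker d_1) = rank(C_1) - rank(d_1) = 7 - 4 = 3.
rank(im d_{1+1}) = 0.
rank H_1 = 3 - 0 = 3

3


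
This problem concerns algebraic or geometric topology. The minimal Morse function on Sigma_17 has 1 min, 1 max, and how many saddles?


A perfect Morse function has m_k = b_k.
For Sigma_17: b_0=1, b_1=2g=34, b_2=1.
Saddles m_1 = 2g = 34

34


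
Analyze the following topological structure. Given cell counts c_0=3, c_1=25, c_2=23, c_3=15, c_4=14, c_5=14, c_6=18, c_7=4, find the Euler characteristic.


chi = sum_k (-1)^k c_k.
= (-1)^0*3 + (-1)^1*25 + (-1)^2*23 + (-1)^3*15 + (-1)^4*14 + (-1)^5*14 + (-1)^6*18 + (-1)^7*4
= (3) + (-25) + (23) + (-15) + (14) + (-14) + (18) + (-4)
= 0

0


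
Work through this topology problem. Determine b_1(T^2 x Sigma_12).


pi_1(A x B) = pi_1(A) x pi_1(B); rank of abelianization = b_1.
b_1(T^2) = 2, b_1(Sigma_12) = 2*12 = 24.
b_1(product) = 2 + 24 = 26

26


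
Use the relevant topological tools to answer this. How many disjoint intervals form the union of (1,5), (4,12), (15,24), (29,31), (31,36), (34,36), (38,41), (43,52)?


Sort and merge overlapping open intervals.
Merged: (1,12), (15,24), (29,31), (31,36), (38,41), (43,52).
Number of components = 6

6


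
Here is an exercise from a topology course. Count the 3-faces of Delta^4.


Delta^4 has 4+1 vertices. A 3-face is a choice of 3+1 vertices.
f_3 = C(4+1, 3+1) = C(5,4) = 5

5


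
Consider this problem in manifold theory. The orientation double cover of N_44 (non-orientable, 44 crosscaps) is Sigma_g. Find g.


chi(N_44) = 2 - 44 = -42.
Double cover: chi(Sigma_g) = 2 * chi(N_44) = 2*(-42) = -84.
2 - 2g = -84, so g = (2 - (-84))/2 = 86/2 = 43

43


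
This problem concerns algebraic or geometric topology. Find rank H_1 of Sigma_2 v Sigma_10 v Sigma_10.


For a wedge X v Y: reduced H_k(X v Y) = H_k(X) + H_k(Y).
Each Sigma_g contributes b_1 = 2g.
b_1 = 4 + 20 + 20 = 44

44


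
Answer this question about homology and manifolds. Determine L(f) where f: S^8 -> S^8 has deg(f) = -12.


On S^8: L(f) = tr(f_0*) + (-1)^8 tr(f_8*) = 1 + (-1)^8 * deg(f).
L(f) = 1 + (-1)^8 * -12 = 1 + -12 = -11

-11


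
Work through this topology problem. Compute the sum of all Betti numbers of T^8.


b_k(T^8) = C(8,k), so the sum over k is sum_k C(8,k) = 2^8.
Total = 2^8 = 256

256


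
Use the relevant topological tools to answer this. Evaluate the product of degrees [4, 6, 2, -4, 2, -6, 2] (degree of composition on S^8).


Degree is multiplicative: deg(composition) = product of degrees.
= (4) * (6) * (2) * (-4) * (2) * (-6) * (2) = 4608

4608


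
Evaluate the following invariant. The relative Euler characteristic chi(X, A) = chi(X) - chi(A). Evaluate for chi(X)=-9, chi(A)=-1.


Relative Euler characteristic: chi(X, A) = chi(X) - chi(A).
= -9 - (-1) = -8

-8


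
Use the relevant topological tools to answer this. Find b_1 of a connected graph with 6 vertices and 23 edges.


For a connected graph: rank(pi_1) = b_1 = E - V + 1 = 1 - chi.
chi = V - E = 6 - 23 = -17.
rank = 1 - (-17) = 23 - 6 + 1 = 18

18


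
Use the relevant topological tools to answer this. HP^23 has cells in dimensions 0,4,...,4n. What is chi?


HP^23 has one cell in each dimension 0, 4, ..., 4*23 (23+1 cells, all even-dim).
chi = 23 + 1 = 24

24


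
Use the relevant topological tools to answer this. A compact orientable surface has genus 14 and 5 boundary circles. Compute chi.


For a compact orientable surface with genus g and b boundary components: chi = 2 - 2g - b.
chi = 2 - 2*14 - 5 = 2 - 28 - 5 = -31

-31


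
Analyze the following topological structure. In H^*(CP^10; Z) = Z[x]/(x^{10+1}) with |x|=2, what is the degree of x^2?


|x| = 2 in H^*(CP^n).
|x^2| = 2 * |x| = 2 * 2 = 4

4


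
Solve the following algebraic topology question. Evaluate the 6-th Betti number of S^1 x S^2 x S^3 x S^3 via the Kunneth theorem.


Each S^d has Poincare polynomial 1 + t^d.
The product S^1 x S^2 x S^3 x S^3 has Poincare polynomial prod(1+t^d_i).
Expanding: b_0=1, b_1=1, b_2=1, b_3=3, b_4=2, b_5=2, b_6=3, b_7=1, b_8=1, b_9=1.
b_6 = 3

3


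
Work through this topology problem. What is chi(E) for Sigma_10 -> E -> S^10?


chi(S^10) = 2 (n even), chi(Sigma_10) = 2 - 2*10 = -18.
chi(E) = 2 * (-18) = -36

-36


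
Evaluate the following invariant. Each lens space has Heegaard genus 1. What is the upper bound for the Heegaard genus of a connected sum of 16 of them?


Heegaard genus satisfies g(A#B) <= g(A) + g(B).
Each lens space has g = 1.
Upper bound: 16 * 1 = 16

16


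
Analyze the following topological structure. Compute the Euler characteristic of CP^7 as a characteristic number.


For any closed oriented manifold, <e(TM),[M]> = chi(M).
chi(CP^7) = 7+1 = 8

8


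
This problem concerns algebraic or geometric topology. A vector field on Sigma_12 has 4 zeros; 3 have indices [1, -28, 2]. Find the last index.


Poincare-Hopf: sum of indices = chi(M).
chi(Sigma_12) = 2 - 2*12 = -22.
Sum of known indices = -25.
x = chi - (sum known) = -22 - (-25) = 3

3


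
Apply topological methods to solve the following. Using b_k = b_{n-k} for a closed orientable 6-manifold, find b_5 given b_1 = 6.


Poincare duality for closed orientable n-manifolds: b_k = b_{n-k}.
Here n = 6, so b_5 = b_1 = 6

6


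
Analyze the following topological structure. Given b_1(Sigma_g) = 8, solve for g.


For a closed orientable surface: b_1 = 2g.
8 = 2g
g = 8 / 2 = 4

4


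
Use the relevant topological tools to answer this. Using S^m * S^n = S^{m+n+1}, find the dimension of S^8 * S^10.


Join of spheres: S^m * S^n = S^{m+n+1}.
dim = 8 + 10 + 1 = 19

19


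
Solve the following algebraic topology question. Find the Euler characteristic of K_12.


K_12: V = 12, E = C(12,2) = 66.
chi = V - E = 12 - 66 = -54

-54


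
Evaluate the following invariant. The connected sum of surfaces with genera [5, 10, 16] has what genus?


Genus is additive under connected sum of orientable surfaces.
g = 5 + 10 + 16 = 31

31


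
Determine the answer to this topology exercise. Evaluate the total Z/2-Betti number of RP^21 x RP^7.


dim H^*(RP^n; Z/2) = n+1 (one Z/2 in each degree 0..n).
Total Betti number is multiplicative.
Total = (21+1) * (7+1) = 22 * 8 = 176

176


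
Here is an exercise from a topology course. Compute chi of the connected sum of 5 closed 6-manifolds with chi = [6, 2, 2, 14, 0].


For n-manifolds: chi(A#B) = chi(A) + chi(B) - chi(S^6).
chi(S^6) = 1 + (-1)^6 = 2.
chi(#) = (sum chi_i) - (5-1)*chi(S^6) = 24 - 4*2 = 16

16


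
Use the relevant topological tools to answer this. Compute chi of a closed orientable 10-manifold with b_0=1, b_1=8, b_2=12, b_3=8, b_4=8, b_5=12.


By Poincare duality b_k = b_{10-k}, so full Betti numbers: b_0=1, b_1=8, b_2=12, b_3=8, b_4=8, b_5=12, b_6=8, b_7=8, b_8=12, b_9=8, b_10=1.
chi = sum (-1)^k b_k = -2

-2


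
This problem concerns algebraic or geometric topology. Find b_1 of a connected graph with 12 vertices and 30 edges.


For a connected graph: rank(pi_1) = b_1 = E - V + 1 = 1 - chi.
chi = V - E = 12 - 30 = -18.
rank = 1 - (-18) = 30 - 12 + 1 = 19

19


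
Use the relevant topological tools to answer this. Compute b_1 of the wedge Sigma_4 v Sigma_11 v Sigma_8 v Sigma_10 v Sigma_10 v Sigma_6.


For a wedge X v Y: reduced H_k(X v Y) = H_k(X) + H_k(Y).
Each Sigma_g contributes b_1 = 2g.
b_1 = 8 + 22 + 16 + 20 + 20 + 12 = 98

98


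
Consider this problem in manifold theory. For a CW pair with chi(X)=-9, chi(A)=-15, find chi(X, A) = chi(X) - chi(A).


Relative Euler characteristic: chi(X, A) = chi(X) - chi(A).
= -9 - (-15) = 6

6


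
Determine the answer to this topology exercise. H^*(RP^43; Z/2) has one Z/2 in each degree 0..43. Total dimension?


H^k(RP^43; Z/2) = Z/2 for each 0 <= k <= 43.
Total dimension = 43 + 1 = 44

44


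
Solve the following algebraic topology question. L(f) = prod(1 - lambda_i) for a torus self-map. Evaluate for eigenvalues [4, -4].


For a torus self-map: L(f) = det(I - A) where A acts on H_1.
L(f) = (1-4) * (1--4) = -3 * 5 = -15

-15


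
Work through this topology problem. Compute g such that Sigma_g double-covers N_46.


chi(N_46) = 2 - 46 = -44.
Double cover: chi(Sigma_g) = 2 * chi(N_46) = 2*(-44) = -88.
2 - 2g = -88, so g = (2 - (-88))/2 = 90/2 = 45

45


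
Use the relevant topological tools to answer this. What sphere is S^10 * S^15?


Join of spheres: S^m * S^n = S^{m+n+1}.
dim = 10 + 15 + 1 = 26

26


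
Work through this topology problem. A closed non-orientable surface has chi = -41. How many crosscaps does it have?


chi = 2 - k for closed non-orientable surfaces with k crosscaps.
-41 = 2 - k
k = 2 - (-41) = 43

43


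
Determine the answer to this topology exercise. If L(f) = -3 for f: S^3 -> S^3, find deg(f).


L(f) = 1 + (-1)^3 deg(f) on S^3.
-3 = 1 + (-1)^3 * deg(f)
(-1)^3 * deg(f) = -4
deg(f) = 4

4


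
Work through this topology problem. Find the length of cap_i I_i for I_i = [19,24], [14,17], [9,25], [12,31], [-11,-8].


Intersection = [max(a_i), min(b_i)] = [19, -8].
Since 19 > -8, the intersection is empty.
Length = 0

0


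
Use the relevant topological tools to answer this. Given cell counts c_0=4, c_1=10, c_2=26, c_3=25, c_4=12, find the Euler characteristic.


chi = sum_k (-1)^k c_k.
= (-1)^0*4 + (-1)^1*10 + (-1)^2*26 + (-1)^3*25 + (-1)^4*12
= (4) + (-10) + (26) + (-25) + (12)
= 7

7


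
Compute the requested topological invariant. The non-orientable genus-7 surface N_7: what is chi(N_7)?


For a non-orientable closed surface with k crosscaps: chi = 2 - k.
Here k = 7.
chi = 2 - 7 = -5

-5


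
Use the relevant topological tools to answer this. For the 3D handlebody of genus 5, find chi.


A genus-g handlebody deformation retracts to a wedge of g circles.
chi(vee_g S^1) = 1 - g.
chi(H_5) = 1 - 5 = -4

-4


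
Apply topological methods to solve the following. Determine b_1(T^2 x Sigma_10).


pi_1(A x B) = pi_1(A) x pi_1(B); rank of abelianization = b_1.
b_1(T^2) = 2, b_1(Sigma_10) = 2*10 = 20.
b_1(product) = 2 + 20 = 22

22


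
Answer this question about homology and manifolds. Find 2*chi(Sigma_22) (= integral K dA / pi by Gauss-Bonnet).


Gauss-Bonnet: integral K dA = 2*pi*chi(M).
chi(Sigma_22) = 2 - 2*22 = -42.
(integral K dA)/pi = 2*chi = 2*(-42) = -84

-84


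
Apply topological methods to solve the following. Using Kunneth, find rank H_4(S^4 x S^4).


Each S^d has Poincare polynomial 1 + t^d.
The product S^4 x S^4 has Poincare polynomial prod(1+t^d_i).
Expanding: b_0=1, b_4=2, b_8=1.
b_4 = 2

2


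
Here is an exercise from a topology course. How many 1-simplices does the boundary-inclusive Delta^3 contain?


Delta^3 has 3+1 vertices. A 1-face is a choice of 1+1 vertices.
f_1 = C(3+1, 1+1) = C(4,2) = 6

6


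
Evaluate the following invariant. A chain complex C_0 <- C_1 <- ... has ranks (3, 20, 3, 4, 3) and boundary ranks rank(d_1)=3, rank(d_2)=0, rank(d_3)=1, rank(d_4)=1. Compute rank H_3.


rank H_k = rank(ker d_k) - rank(im d_{k+1}).
rank(ker d_3) = rank(C_3) - rank(d_3) = 4 - 1 = 3.
rank(im d_{3+1}) = 1.
rank H_3 = 3 - 1 = 2

2


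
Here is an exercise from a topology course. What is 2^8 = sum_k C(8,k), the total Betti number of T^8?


b_k(T^8) = C(8,k), so the sum over k is sum_k C(8,k) = 2^8.
Total = 2^8 = 256

256


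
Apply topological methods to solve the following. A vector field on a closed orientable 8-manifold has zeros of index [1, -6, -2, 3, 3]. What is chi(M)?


Poincare-Hopf: chi(M) = sum of indices of zeros.
chi = (1) + (-6) + (-2) + (3) + (3) = -1

-1
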